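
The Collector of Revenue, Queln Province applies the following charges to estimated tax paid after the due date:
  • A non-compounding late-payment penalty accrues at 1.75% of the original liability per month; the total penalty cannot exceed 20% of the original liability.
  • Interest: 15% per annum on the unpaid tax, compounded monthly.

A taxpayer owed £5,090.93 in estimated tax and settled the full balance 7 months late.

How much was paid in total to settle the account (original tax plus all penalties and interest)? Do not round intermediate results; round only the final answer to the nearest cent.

£6,177.08

Penalty: 7 × 1.75% × £5,090.93 = £623.64… (below the 20% cap of £1,018.19…)
Interest (15%/yr ÷ 12 = 1.25%/month): £5,090.93 × ((1 + 0.0125)^7 − 1) = £462.5134…
Total = £5,090.93 + £623.6389… + £462.5134… = £6,177.08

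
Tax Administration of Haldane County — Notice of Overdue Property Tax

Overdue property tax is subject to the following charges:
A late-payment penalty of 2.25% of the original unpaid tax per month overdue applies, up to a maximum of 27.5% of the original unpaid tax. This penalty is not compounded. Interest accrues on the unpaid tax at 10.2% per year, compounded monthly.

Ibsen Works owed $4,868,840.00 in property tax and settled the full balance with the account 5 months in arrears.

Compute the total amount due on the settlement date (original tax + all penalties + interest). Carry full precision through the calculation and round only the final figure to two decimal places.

Penalty: 5 × 2.25% × $4,868,840.00 = $547,744.50 (below the 27.5% cap of $1,338,931.00)
Interest (10.2%/yr ÷ 12 = 0.85%/month): $4,868,840.00 × ((1 + 0.0085)^5 − 1) = $210,473.4650…
Total = $4,868,840.00 + $547,744.5000 + $210,473.4650… = $5,627,057.96

$5,627,057.96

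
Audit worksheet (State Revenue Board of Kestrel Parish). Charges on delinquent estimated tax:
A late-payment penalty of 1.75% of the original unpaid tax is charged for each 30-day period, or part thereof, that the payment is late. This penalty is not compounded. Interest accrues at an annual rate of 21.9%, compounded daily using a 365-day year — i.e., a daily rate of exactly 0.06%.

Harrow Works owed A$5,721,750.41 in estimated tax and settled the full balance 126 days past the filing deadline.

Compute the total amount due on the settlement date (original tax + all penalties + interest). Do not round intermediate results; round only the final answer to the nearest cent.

Penalty periods: ⌈126/30⌉ = 5; penalty = 5 × 1.75% × A$5,721,750.41 = A$500,653.16…
Interest: A$5,721,750.41 × ((1 + 0.0006)^126 − 1) = A$5,721,750.41 × 0.07850662… = A$449,195.3104…
Total = A$5,721,750.41 + A$500,653.1609… + A$449,195.3104… = A$6,671,598.88

A$6,671,598.88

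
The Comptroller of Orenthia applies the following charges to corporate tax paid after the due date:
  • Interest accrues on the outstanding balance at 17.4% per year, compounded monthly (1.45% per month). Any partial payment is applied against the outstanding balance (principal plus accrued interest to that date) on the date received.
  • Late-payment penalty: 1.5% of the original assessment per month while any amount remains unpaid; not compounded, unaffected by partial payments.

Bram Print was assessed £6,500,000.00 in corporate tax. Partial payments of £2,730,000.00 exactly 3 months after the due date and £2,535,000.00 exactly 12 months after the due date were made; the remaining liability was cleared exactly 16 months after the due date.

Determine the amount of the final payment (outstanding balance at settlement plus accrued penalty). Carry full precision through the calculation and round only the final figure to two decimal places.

Balance at month 3: £6,500,000.0000 × (1 + 0.0145)^3 = £6,786,869.6911…
After £2,730,000.00 payment: £6,786,869.6911… − £2,730,000.00 = £4,056,869.6911…
Balance at month 12: £4,056,869.6911… × (1 + 0.0145)^9 = £4,618,059.4608…
After £2,535,000.00 payment: £4,618,059.4608… − £2,535,000.00 = £2,083,059.4608…
Balance at month 16: £2,083,059.4608… × (1 + 0.0145)^4 = £2,206,530.1830…
Penalty: 16 × 1.5% × £6,500,000.00 = £1,560,000.00
Final settlement = outstanding balance + penalty = £2,206,530.1830… + £1,560,000.00 = £3,766,530.18

£3,766,530.18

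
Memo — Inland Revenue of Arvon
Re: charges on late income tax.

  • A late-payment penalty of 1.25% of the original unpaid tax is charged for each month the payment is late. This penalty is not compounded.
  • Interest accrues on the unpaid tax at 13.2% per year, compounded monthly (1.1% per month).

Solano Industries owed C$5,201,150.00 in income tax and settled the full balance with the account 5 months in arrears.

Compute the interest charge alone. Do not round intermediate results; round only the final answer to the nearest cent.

Interest: C$5,201,150.00 × ((1 + 0.011)^5 − 1) = C$5,201,150.00 × 0.0562234… = C$292,426.2504…

C$292,426.25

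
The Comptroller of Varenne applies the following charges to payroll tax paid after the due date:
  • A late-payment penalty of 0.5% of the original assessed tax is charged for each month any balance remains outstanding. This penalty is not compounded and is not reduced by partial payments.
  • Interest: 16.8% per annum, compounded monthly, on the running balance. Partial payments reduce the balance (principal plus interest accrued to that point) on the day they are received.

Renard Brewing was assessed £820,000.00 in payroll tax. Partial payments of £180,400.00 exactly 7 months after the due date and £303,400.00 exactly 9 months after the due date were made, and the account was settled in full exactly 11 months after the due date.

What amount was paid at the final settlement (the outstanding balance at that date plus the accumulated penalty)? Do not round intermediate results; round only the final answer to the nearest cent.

Monthly rate = 16.8% ÷ 12 = 1.4%
Balance at month 7: £820,000.0000 × (1 + 0.014)^7 = £903,814.9846…
After £180,400.00 payment: £903,814.9846… − £180,400.00 = £723,414.9846…
Balance at month 9: £723,414.9846… × (1 + 0.014)^2 = £743,812.3936…
After £303,400.00 payment: £743,812.3936… − £303,400.00 = £440,412.3936…
Balance at month 11: £440,412.3936… × (1 + 0.014)^2 = £452,830.2614…
Penalty: 11 × 0.5% × £820,000.00 = £45,100.00
Final settlement = outstanding balance + penalty = £452,830.2614… + £45,100.00 = £497,930.26

£497,930.26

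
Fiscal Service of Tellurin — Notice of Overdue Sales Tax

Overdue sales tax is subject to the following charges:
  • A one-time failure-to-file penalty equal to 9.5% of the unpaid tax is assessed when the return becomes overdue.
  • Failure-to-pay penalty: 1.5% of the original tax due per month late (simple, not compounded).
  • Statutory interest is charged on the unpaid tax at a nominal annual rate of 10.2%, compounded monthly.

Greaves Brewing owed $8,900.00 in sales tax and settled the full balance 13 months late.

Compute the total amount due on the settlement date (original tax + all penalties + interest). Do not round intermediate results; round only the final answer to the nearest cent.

Failure-to-file penalty: 9.5% × $8,900.00 = $845.50
Failure-to-pay penalty = 1.5% × $8,900.00 × 13 mo = $1,735.50
Interest (10.2%/yr ÷ 12 = 0.85%/month): $8,900.00 × ((1 + 0.0085)^13 − 1) = $1,035.2029…
Total = $8,900.00 + $2,581.0000 + $1,035.2029… = $12,516.20

$12,516.20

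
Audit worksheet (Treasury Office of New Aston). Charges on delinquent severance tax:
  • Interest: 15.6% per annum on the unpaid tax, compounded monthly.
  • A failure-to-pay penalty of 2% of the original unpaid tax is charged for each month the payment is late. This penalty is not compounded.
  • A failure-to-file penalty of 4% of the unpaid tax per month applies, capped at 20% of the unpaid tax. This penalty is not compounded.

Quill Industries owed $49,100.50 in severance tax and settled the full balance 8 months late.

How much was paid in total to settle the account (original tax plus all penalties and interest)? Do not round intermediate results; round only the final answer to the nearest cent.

Failure-to-file: 8 × 4% × $49,100.50 = $15,712.16, capped at 20% × $49,100.50 = $9,820.10
Failure-to-pay penalty = 2% × $49,100.50 × 8 mo = $7,856.08
Interest (15.6%/yr ÷ 12 = 1.3%/month): $49,100.50 × ((1 + 0.013)^8 − 1) = $5,344.9357…
Total = $49,100.50 + $17,676.1800 + $5,344.9357… = $72,121.62

$72,121.62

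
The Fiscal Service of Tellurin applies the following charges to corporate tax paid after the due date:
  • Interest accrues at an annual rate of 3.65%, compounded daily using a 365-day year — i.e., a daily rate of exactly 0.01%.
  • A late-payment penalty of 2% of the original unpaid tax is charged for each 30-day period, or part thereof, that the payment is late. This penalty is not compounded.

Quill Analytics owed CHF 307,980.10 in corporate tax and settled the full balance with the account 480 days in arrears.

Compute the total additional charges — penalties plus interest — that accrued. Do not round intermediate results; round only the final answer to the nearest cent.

Penalty periods: ⌈480/30⌉ = 16; penalty = 16 × 2% × CHF 307,980.10 = CHF 98,553.63…
Interest: CHF 307,980.10 × ((1 + 0.0001)^480 − 1) = CHF 307,980.10 × 0.04916814… = CHF 15,142.8079…
Penalties + interest = CHF 98,553.6320 + CHF 15,142.8079… = CHF 113,696.44

CHF 113,696.44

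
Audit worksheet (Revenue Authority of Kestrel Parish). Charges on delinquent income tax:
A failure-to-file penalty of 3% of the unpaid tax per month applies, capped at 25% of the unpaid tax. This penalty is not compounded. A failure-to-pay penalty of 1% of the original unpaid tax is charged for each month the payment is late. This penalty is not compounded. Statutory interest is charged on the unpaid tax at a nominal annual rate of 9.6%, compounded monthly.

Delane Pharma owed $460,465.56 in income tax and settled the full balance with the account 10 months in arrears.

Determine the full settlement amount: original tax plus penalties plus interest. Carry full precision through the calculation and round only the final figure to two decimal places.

Failure-to-file: 10 × 3% × $460,465.56 = $138,139.67…, capped at 25% × $460,465.56 = $115,116.39
Failure-to-pay penalty = 1% × $460,465.56 × 10 mo = $46,046.56…
Interest (9.6%/yr ÷ 12 = 0.8%/month): $460,465.56 × ((1 + 0.008)^10 − 1) = $38,192.0765…
Total = $460,465.56 + $161,162.9460 + $38,192.0765… = $659,820.58

$659,820.58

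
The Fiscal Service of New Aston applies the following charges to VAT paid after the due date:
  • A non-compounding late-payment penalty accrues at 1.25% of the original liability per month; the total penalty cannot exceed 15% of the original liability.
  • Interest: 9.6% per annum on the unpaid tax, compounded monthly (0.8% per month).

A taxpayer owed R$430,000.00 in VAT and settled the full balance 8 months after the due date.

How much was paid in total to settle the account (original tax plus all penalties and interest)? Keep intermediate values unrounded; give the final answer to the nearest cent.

Penalty: 8 × 1.25% × R$430,000.00 = R$43,000.00 (below the 15% cap of R$64,500.00)
Interest: R$430,000.00 × ((1 + 0.008)^8 − 1) = R$430,000.00 × 0.0658210… = R$28,303.0130…
Total = R$430,000.00 + R$43,000.0000 + R$28,303.0130… = R$501,303.01

R$501,303.01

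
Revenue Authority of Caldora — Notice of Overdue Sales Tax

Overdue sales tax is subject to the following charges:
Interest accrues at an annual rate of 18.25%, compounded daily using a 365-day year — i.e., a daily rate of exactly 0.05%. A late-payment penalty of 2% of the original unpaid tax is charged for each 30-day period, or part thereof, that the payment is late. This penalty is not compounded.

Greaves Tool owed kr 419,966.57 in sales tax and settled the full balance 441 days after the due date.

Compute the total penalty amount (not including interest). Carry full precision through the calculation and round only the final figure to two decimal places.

Penalty periods: ⌈441/30⌉ = 15; penalty = 15 × 2% × kr 419,966.57 = kr 125,989.97…

kr 125,989.97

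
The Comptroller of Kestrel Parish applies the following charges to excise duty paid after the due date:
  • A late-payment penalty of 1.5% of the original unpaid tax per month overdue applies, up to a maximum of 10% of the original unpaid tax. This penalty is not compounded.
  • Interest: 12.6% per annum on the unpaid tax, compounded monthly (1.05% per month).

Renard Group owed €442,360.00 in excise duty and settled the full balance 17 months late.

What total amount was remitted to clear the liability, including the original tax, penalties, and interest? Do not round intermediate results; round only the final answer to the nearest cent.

Penalty (uncapped): 17 × 1.5% × €442,360.00 = €112,801.80; cap = 10% × €442,360.00 = €44,236.00 → penalty = €44,236.00
Interest: €442,360.00 × ((1 + 0.0105)^17 − 1) = €442,360.00 × 0.1943109… = €85,955.3789…
Total = €442,360.00 + €44,236.0000 + €85,955.3789… = €572,551.38

€572,551.38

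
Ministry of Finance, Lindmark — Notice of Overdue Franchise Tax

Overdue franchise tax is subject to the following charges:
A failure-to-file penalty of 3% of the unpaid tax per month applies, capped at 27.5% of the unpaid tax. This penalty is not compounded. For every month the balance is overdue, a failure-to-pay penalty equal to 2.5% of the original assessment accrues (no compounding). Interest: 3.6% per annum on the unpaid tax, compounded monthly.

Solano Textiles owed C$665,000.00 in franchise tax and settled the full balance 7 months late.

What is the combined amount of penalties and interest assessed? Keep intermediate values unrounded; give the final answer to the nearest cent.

C$270,116.32

Failure-to-file: 7 × 3% × C$665,000.00 = C$139,650.00 (under the 27.5% cap)
Failure-to-pay penalty: 7 × 2.5% × C$665,000.00 = C$116,375.00
Interest (3.6%/yr ÷ 12 = 0.3%/month): C$665,000.00 × ((1 + 0.003)^7 − 1) = C$14,091.3153…
Penalties + interest = C$256,025.0000 + C$14,091.3153… = C$270,116.32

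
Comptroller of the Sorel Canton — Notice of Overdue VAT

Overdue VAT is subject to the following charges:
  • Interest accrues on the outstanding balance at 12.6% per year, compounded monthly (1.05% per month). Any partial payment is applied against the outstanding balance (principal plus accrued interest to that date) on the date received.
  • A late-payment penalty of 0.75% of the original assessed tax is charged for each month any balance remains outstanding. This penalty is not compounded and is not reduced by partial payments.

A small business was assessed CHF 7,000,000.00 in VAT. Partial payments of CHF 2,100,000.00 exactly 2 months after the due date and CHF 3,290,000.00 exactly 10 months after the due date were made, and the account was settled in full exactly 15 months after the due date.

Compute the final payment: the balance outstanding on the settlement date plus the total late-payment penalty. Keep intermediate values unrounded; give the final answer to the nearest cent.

Balance at month 2: CHF 7,000,000.0000 × (1 + 0.0105)^2 = CHF 7,147,771.7500
After CHF 2,100,000.00 payment: CHF 7,147,771.7500 − CHF 2,100,000.00 = CHF 5,047,771.7500
Balance at month 10: CHF 5,047,771.7500 × (1 + 0.0105)^8 = CHF 5,487,698.6115…
After CHF 3,290,000.00 payment: CHF 5,487,698.6115… − CHF 3,290,000.00 = CHF 2,197,698.6115…
Balance at month 15: CHF 2,197,698.6115… × (1 + 0.0105)^5 = CHF 2,315,526.3263…
Penalty: 15 × 0.75% × CHF 7,000,000.00 = CHF 787,500.00
Final settlement = outstanding balance + penalty = CHF 2,315,526.3263… + CHF 787,500.00 = CHF 3,103,026.33

CHF 3,103,026.33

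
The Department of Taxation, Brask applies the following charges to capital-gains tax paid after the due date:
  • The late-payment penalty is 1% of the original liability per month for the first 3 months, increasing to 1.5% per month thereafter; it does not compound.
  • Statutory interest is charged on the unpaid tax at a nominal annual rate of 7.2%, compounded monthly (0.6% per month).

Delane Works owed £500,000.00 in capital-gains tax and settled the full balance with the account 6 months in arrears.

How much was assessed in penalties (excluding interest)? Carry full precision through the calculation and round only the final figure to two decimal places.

Penalty, months 1–3: 3 × 1% × £500,000.00 = £15,000.00
Penalty, months 4–6: 3 × 1.5% × £500,000.00 = £22,500.00
Total penalty = £15,000.00 + £22,500.00 = £37,500.00

£37,500.00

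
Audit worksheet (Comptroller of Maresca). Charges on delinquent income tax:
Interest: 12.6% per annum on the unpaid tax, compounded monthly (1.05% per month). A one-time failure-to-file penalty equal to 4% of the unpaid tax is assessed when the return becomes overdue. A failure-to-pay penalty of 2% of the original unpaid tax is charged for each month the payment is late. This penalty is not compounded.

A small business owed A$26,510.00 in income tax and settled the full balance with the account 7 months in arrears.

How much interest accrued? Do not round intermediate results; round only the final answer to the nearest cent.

A$2,010.95

Interest: A$26,510.00 × ((1 + 0.0105)^7 − 1) = A$26,510.00 × 0.0758562… = A$2,010.9477…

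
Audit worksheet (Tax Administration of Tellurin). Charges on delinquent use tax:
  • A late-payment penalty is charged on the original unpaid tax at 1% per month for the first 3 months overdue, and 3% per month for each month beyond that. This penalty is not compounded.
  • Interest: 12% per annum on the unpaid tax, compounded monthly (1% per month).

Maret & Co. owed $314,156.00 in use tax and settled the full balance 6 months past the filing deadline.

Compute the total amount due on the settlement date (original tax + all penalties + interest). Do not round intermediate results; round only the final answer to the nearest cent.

$371,181.64

Penalty, months 1–3: 3 × 1% × $314,156.00 = $9,424.68
Penalty, months 4–6: 3 × 3% × $314,156.00 = $28,274.04
Interest: $314,156.00 × ((1 + 0.01)^6 − 1) = $314,156.00 × 0.0615202… = $19,326.9244…
Total = $314,156.00 + $37,698.7200 + $19,326.9244… = $371,181.64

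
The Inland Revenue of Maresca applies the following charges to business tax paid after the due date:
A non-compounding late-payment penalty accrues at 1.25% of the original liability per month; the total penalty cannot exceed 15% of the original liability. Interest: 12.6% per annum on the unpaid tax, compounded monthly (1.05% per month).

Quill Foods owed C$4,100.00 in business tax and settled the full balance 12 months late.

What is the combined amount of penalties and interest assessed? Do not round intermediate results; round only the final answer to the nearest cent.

Penalty (uncapped): 12 × 1.25% × C$4,100.00 = C$615.00; cap = 15% × C$4,100.00 = C$615.00 → penalty = C$615.00
Interest: C$4,100.00 × ((1 + 0.0105)^12 − 1) = C$4,100.00 × 0.1335373… = C$547.5029…
Penalties + interest = C$615.0000 + C$547.5029… = C$1,162.50

C$1,162.50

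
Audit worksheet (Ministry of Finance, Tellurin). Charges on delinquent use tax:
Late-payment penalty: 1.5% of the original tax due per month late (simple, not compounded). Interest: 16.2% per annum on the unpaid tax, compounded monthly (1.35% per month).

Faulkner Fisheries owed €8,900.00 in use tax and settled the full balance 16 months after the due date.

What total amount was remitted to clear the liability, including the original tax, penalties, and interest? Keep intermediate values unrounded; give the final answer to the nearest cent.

Late-payment penalty: 16 × 1.5% × €8,900.00 = €2,136.00
Interest: €8,900.00 × ((1 + 0.0135)^16 − 1) = €8,900.00 × 0.2393103… = €2,129.8614…
Total = €8,900.00 + €2,136.0000 + €2,129.8614… = €13,165.86

€13,165.86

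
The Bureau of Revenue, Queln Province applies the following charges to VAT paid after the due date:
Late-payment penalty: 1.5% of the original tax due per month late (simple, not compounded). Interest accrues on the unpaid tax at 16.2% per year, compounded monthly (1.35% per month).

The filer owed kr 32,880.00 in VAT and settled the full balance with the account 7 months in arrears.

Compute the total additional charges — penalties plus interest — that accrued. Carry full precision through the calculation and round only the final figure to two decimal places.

Late-payment penalty: 7 × 1.5% × kr 32,880.00 = kr 3,452.40
Interest: kr 32,880.00 × ((1 + 0.0135)^7 − 1) = kr 32,880.00 × 0.0984145… = kr 3,235.8699…
Penalties + interest = kr 3,452.4000 + kr 3,235.8699… = kr 6,688.27

kr 6,688.27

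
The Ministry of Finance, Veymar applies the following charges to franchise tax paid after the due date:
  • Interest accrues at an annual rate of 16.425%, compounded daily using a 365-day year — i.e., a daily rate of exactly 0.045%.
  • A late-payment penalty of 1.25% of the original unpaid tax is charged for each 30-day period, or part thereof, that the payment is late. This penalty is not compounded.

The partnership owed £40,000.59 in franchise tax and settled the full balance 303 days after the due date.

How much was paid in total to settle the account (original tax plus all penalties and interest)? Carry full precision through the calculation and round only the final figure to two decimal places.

Penalty periods: ⌈303/30⌉ = 11; penalty = 11 × 1.25% × £40,000.59 = £5,500.08…
Interest: £40,000.59 × ((1 + 0.00045)^303 − 1) = £40,000.59 × 0.14604780… = £5,841.9983…
Total = £40,000.59 + £5,500.0811… + £5,841.9983… = £51,342.67

£51,342.67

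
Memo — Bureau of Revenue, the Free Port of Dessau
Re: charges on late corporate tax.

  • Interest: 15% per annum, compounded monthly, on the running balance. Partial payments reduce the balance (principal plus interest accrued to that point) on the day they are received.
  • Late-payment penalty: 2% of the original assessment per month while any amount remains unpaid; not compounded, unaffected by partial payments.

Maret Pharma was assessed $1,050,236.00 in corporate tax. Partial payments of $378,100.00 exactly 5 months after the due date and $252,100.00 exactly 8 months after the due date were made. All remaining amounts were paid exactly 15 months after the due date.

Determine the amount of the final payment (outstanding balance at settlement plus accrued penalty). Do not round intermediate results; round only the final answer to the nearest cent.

Monthly rate = 15% ÷ 12 = 1.25%
Balance at month 5: $1,050,236.0000 × (1 + 0.0125)^5 = $1,117,537.3847…
After $378,100.00 payment: $1,117,537.3847… − $378,100.00 = $739,437.3847…
Balance at month 8: $739,437.3847… × (1 + 0.0125)^3 = $767,514.3421…
After $252,100.00 payment: $767,514.3421… − $252,100.00 = $515,414.3421…
Balance at month 15: $515,414.3421… × (1 + 0.0125)^7 = $562,239.9775…
Penalty: 15 × 2% × $1,050,236.00 = $315,070.80
Final settlement = outstanding balance + penalty = $562,239.9775… + $315,070.80 = $877,310.78

$877,310.78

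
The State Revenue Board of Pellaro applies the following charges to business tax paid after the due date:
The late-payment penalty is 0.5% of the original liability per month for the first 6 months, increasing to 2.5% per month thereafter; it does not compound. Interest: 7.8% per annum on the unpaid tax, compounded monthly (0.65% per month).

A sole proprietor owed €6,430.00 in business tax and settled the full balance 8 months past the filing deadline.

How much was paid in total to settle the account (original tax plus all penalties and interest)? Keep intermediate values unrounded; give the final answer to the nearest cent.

Penalty, months 1–6: 6 × 0.5% × €6,430.00 = €192.90
Penalty, months 7–8: 2 × 2.5% × €6,430.00 = €321.50
Interest: €6,430.00 × ((1 + 0.0065)^8 − 1) = €6,430.00 × 0.0531985… = €342.0664…
Total = €6,430.00 + €514.4000 + €342.0664… = €7,286.47

€7,286.47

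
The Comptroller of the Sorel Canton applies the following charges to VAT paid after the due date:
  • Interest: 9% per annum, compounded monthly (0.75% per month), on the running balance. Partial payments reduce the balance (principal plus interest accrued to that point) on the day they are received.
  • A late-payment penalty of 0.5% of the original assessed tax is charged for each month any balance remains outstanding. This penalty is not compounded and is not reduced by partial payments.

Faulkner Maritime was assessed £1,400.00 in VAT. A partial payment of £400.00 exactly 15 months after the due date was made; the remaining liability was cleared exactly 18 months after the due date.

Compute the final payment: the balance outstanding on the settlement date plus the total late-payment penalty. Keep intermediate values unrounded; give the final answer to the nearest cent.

£1,318.48

Balance at month 15: £1,400.0000 × (1 + 0.0075)^15 = £1,566.0436…
After £400.00 payment: £1,566.0436… − £400.00 = £1,166.0436…
Balance at month 18: £1,166.0436… × (1 + 0.0075)^3 = £1,192.4769…
Penalty: 18 × 0.5% × £1,400.00 = £126.00
Final settlement = outstanding balance + penalty = £1,192.4769… + £126.00 = £1,318.48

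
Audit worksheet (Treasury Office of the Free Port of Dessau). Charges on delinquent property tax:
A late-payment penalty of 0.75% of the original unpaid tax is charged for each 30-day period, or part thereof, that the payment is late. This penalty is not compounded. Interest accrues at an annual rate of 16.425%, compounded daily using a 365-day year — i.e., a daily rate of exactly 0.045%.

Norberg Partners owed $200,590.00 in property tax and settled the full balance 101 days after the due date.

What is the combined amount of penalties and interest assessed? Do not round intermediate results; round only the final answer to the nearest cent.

$15,342.72

Penalty periods: ⌈101/30⌉ = 4; penalty = 4 × 0.75% × $200,590.00 = $6,017.70
Interest: $200,590.00 × ((1 + 0.00045)^101 − 1) = $200,590.00 × 0.04648798… = $9,325.0239…
Penalties + interest = $6,017.7000 + $9,325.0239… = $15,342.72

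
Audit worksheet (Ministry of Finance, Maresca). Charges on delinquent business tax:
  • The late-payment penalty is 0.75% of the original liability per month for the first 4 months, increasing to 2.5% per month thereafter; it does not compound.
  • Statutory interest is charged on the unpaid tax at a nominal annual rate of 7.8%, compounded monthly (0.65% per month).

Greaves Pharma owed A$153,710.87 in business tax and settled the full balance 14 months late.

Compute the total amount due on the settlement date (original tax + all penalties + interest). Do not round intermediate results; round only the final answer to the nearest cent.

Penalty, months 1–4: 4 × 0.75% × A$153,710.87 = A$4,611.33…
Penalty, months 5–14: 10 × 2.5% × A$153,710.87 = A$38,427.72…
Interest: A$153,710.87 × ((1 + 0.0065)^14 − 1) = A$153,710.87 × 0.0949465… = A$14,594.3128…
Total = A$153,710.87 + A$43,039.0436 + A$14,594.3128… = A$211,344.23

A$211,344.23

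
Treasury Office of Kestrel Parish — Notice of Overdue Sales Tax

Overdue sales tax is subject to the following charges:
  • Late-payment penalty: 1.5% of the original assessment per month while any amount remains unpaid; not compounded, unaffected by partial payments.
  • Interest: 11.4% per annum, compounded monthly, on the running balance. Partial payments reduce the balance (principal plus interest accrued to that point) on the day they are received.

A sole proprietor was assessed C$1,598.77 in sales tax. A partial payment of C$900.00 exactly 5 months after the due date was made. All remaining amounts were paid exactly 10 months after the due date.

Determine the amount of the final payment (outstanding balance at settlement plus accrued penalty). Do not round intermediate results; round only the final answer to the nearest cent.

C$1,053.56

Monthly rate = 11.4% ÷ 12 = 0.95%
Balance at month 5: C$1,598.7700 × (1 + 0.0095)^5 = C$1,676.1682…
After C$900.00 payment: C$1,676.1682… − C$900.00 = C$776.1682…
Balance at month 10: C$776.1682… × (1 + 0.0095)^5 = C$813.7434…
Penalty: 10 × 1.5% × C$1,598.77 = C$239.82…
Final settlement = outstanding balance + penalty = C$813.7434… + C$239.82… = C$1,053.56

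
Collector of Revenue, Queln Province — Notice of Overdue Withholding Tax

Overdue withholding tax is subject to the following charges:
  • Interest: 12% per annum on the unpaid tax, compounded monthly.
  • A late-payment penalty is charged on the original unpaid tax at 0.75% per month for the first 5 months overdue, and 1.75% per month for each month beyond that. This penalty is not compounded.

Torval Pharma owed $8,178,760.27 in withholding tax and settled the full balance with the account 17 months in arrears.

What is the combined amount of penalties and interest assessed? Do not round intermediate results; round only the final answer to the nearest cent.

$3,531,624.93

Penalty, months 1–5: 5 × 0.75% × $8,178,760.27 = $306,703.51…
Penalty, months 6–17: 12 × 1.75% × $8,178,760.27 = $1,717,539.66…
Interest (12%/yr ÷ 12 = 1%/month): $8,178,760.27 × ((1 + 0.01)^17 − 1) = $1,507,381.7609…
Penalties + interest = $2,024,243.1668… + $1,507,381.7609… = $3,531,624.93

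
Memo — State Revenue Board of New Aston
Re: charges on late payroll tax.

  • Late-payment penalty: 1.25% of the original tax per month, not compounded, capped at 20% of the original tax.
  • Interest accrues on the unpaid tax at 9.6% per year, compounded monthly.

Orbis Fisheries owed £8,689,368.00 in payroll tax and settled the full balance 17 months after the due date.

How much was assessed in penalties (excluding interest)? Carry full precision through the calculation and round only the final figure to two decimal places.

£1,737,873.60

Penalty (uncapped): 17 × 1.25% × £8,689,368.00 = £1,846,490.70; cap = 20% × £8,689,368.00 = £1,737,873.60 → penalty = £1,737,873.60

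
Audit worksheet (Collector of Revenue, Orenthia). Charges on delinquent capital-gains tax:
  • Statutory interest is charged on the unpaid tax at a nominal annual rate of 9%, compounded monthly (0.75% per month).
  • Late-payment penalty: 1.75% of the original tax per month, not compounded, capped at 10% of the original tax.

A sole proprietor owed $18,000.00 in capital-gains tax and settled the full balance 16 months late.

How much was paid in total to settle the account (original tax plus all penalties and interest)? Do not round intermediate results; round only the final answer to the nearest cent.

$22,085.86

Penalty (uncapped): 16 × 1.75% × $18,000.00 = $5,040.00; cap = 10% × $18,000.00 = $1,800.00 → penalty = $1,800.00
Interest: $18,000.00 × ((1 + 0.0075)^16 − 1) = $18,000.00 × 0.1269921… = $2,285.8580…
Total = $18,000.00 + $1,800.0000 + $2,285.8580… = $22,085.86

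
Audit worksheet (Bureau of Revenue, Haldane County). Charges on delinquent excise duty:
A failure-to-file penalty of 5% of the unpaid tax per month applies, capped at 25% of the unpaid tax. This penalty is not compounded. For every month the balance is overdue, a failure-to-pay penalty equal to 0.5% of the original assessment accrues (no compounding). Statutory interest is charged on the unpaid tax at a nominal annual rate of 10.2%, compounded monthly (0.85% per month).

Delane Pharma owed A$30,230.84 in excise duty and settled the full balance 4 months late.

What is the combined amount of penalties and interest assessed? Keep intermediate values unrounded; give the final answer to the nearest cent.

A$7,691.81

Failure-to-file: 4 × 5% × A$30,230.84 = A$6,046.17… (under the 25% cap)
Failure-to-pay penalty: 4 × 0.5% × A$30,230.84 = A$604.62…
Interest: A$30,230.84 × ((1 + 0.0085)^4 − 1) = A$30,230.84 × 0.0344360… = A$1,041.0280…
Penalties + interest = A$6,650.7848 + A$1,041.0280… = A$7,691.81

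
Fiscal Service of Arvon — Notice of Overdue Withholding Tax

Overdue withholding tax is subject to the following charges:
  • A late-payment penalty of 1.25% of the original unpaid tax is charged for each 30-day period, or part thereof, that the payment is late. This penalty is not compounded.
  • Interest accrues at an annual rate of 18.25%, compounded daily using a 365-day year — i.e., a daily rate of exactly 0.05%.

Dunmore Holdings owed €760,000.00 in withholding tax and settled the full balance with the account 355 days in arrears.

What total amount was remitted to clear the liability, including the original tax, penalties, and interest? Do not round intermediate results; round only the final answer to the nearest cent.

Penalty periods: ⌈355/30⌉ = 12; penalty = 12 × 1.25% × €760,000.00 = €114,000.00
Interest: €760,000.00 × ((1 + 0.0005)^355 − 1) = €760,000.00 × 0.19417508… = €147,573.0630…
Total = €760,000.00 + €114,000.0000 + €147,573.0630… = €1,021,573.06

€1,021,573.06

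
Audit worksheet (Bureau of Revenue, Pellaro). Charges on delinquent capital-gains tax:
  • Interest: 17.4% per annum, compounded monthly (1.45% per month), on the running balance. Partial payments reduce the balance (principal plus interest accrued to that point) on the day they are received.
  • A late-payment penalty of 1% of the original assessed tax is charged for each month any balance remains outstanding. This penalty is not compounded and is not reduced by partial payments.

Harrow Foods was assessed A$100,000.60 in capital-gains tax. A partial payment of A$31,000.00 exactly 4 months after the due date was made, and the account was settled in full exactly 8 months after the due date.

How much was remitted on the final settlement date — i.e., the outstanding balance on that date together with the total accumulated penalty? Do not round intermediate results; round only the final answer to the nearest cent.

Balance at month 4: A$100,000.6000 × (1 + 0.0145)^4 = A$105,928.0094…
After A$31,000.00 payment: A$105,928.0094… − A$31,000.00 = A$74,928.0094…
Balance at month 8: A$74,928.0094… × (1 + 0.0145)^4 = A$79,369.2727…
Penalty: 8 × 1% × A$100,000.60 = A$8,000.05…
Final settlement = outstanding balance + penalty = A$79,369.2727… + A$8,000.05… = A$87,369.32

A$87,369.32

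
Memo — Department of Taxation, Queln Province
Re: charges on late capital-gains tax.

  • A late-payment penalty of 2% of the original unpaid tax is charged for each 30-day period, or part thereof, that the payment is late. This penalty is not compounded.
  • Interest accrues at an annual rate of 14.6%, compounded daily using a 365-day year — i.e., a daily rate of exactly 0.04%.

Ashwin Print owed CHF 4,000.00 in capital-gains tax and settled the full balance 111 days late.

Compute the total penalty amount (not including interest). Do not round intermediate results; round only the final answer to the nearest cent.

Penalty periods: ⌈111/30⌉ = 4; penalty = 4 × 2% × CHF 4,000.00 = CHF 320.00

CHF 320.00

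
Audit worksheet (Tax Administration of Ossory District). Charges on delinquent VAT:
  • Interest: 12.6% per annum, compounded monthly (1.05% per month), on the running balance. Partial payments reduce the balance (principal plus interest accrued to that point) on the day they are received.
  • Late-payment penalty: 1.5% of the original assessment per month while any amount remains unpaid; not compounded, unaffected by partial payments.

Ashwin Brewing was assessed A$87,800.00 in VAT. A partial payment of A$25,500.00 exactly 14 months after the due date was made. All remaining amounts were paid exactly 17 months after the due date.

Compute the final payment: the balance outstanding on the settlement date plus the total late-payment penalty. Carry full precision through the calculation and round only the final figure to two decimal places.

A$100,937.79

Balance at month 14: A$87,800.0000 × (1 + 0.0105)^14 = A$101,625.5633…
After A$25,500.00 payment: A$101,625.5633… − A$25,500.00 = A$76,125.5633…
Balance at month 17: A$76,125.5633… × (1 + 0.0105)^3 = A$78,548.7852…
Penalty: 17 × 1.5% × A$87,800.00 = A$22,389.00
Final settlement = outstanding balance + penalty = A$78,548.7852… + A$22,389.00 = A$100,937.79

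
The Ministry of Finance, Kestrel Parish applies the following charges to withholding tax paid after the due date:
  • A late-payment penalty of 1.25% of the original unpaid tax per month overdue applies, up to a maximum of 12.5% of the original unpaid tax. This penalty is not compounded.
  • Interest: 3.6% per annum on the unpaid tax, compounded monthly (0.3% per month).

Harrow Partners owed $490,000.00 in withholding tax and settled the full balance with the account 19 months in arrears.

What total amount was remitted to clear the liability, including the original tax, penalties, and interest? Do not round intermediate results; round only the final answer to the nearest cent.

Penalty (uncapped): 19 × 1.25% × $490,000.00 = $116,375.00; cap = 12.5% × $490,000.00 = $61,250.00 → penalty = $61,250.00
Interest: $490,000.00 × ((1 + 0.003)^19 − 1) = $490,000.00 × 0.0585655… = $28,697.0851…
Total = $490,000.00 + $61,250.0000 + $28,697.0851… = $579,947.09

$579,947.09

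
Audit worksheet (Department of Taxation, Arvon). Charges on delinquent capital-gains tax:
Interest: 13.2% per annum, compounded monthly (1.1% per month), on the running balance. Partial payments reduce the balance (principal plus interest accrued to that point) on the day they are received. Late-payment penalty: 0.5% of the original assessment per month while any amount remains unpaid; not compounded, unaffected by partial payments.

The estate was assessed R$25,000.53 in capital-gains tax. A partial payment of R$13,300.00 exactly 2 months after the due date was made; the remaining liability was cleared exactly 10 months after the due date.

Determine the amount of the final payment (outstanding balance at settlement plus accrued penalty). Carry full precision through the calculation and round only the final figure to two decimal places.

R$14,624.35

Balance at month 2: R$25,000.5300 × (1 + 0.011)^2 = R$25,553.5667…
After R$13,300.00 payment: R$25,553.5667… − R$13,300.00 = R$12,253.5667…
Balance at month 10: R$12,253.5667… × (1 + 0.011)^8 = R$13,374.3217…
Penalty: 10 × 0.5% × R$25,000.53 = R$1,250.03…
Final settlement = outstanding balance + penalty = R$13,374.3217… + R$1,250.03… = R$14,624.35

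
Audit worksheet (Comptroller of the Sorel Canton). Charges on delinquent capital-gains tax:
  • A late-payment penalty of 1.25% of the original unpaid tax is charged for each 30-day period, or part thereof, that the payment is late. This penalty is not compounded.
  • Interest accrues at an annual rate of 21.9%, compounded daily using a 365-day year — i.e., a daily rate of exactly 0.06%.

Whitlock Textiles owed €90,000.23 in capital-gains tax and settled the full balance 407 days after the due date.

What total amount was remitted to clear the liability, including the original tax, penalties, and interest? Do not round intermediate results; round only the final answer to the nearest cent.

€130,635.89

Penalty periods: ⌈407/30⌉ = 14; penalty = 14 × 1.25% × €90,000.23 = €15,750.04…
Interest: €90,000.23 × ((1 + 0.0006)^407 − 1) = €90,000.23 × 0.27650614… = €24,885.6164…
Total = €90,000.23 + €15,750.0403… + €24,885.6164… = €130,635.89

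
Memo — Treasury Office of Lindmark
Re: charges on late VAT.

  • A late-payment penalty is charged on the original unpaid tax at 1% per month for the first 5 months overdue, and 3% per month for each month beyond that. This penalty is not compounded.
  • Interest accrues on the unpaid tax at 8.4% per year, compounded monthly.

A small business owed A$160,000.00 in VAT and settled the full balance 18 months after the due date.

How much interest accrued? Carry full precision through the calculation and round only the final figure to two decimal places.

A$21,405.50

Interest (8.4%/yr ÷ 12 = 0.7%/month): A$160,000.00 × ((1 + 0.007)^18 − 1) = A$21,405.5010…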